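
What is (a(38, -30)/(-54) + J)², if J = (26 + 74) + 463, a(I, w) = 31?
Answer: 922397641/2916 ≈ 3.1632e+5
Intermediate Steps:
J = 563 (J = 100 + 463 = 563)
(a(38, -30)/(-54) + J)² = (31/(-54) + 563)² = (31*(-1/54) + 563)² = (-31/54 + 563)² = (30371/54)² = 922397641/2916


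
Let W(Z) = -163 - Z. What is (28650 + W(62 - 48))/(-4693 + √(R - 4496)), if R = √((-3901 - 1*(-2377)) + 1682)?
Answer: -28473/(4693 - I*√(4496 - √158)) ≈ -6.0659 - 0.086546*I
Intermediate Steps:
R = √158 (R = √((-3901 + 2377) + 1682) = √(-1524 + 1682) = √158 ≈ 12.570)
(28650 + W(62 - 48))/(-4693 + √(R - 4496)) = (28650 + (-163 - (62 - 48)))/(-4693 + √(√158 - 4496)) = (28650 + (-163 - 1*14))/(-4693 + √(-4496 + √158)) = (28650 + (-163 - 14))/(-4693 + √(-4496 + √158)) = (28650 - 177)/(-4693 + √(-4496 + √158)) = 28473/(-4693 + √(-4496 + √158))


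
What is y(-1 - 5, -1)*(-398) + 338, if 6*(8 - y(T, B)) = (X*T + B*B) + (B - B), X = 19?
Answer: -31025/3 ≈ -10342.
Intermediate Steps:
y(T, B) = 8 - 19*T/6 - B**2/6 (y(T, B) = 8 - ((19*T + B*B) + (B - B))/6 = 8 - ((19*T + B**2) + 0)/6 = 8 - ((B**2 + 19*T) + 0)/6 = 8 - (B**2 + 19*T)/6 = 8 + (-19*T/6 - B**2/6) = 8 - 19*T/6 - B**2/6)
y(-1 - 5, -1)*(-398) + 338 = (8 - 19*(-1 - 5)/6 - 1/6*(-1)**2)*(-398) + 338 = (8 - 19/6*(-6) - 1/6*1)*(-398) + 338 = (8 + 19 - 1/6)*(-398) + 338 = (161/6)*(-398) + 338 = -32039/3 + 338 = -31025/3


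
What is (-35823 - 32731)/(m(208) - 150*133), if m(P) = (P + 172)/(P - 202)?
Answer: 102831/29830 ≈ 3.4472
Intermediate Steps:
m(P) = (172 + P)/(-202 + P)
(-35823 - 32731)/(m(208) - 150*133) = (-35823 - 32731)/((172 + 208)/(-202 + 208) - 150*133) = -68554/(380/6 - 19950) = -68554/((1/6)*380 - 19950) = -68554/(190/3 - 19950) = -68554/(-59660/3) = -68554*(-3/59660) = 102831/29830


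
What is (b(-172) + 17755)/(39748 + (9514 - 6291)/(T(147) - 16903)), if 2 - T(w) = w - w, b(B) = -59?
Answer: 299080096/671777725 ≈ 0.44521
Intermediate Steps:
T(w) = 2 (T(w) = 2 - (w - w) = 2 - 1*0 = 2 + 0 = 2)
(b(-172) + 17755)/(39748 + (9514 - 6291)/(T(147) - 16903)) = (-59 + 17755)/(39748 + (9514 - 6291)/(2 - 16903)) = 17696/(39748 + 3223/(-16901)) = 17696/(39748 + 3223*(-1/16901)) = 17696/(39748 - 3223/16901) = 17696/(671777725/16901) = 17696*(16901/671777725) = 299080096/671777725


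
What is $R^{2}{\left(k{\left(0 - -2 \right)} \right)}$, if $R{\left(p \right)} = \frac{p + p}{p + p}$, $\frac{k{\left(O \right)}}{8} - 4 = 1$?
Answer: $1$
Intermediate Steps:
$k{\left(O \right)} = 40$ ($k{\left(O \right)} = 32 + 8 \cdot 1 = 32 + 8 = 40$)
$R{\left(p \right)} = 1$ ($R{\left(p \right)} = \frac{2 p}{2 p} = 2 p \frac{1}{2 p} = 1$)
$R^{2}{\left(k{\left(0 - -2 \right)} \right)} = 1^{2} = 1$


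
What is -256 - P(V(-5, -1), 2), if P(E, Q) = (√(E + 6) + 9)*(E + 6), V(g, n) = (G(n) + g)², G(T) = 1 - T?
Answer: -391 - 15*√15 ≈ -449.09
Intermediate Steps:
V(g, n) = (1 + g - n)² (V(g, n) = ((1 - n) + g)² = (1 + g - n)²)
P(E, Q) = (6 + E)*(9 + √(6 + E)) (P(E, Q) = (√(6 + E) + 9)*(6 + E) = (9 + √(6 + E))*(6 + E) = (6 + E)*(9 + √(6 + E)))
-256 - P(V(-5, -1), 2) = -256 - (54 + 6*√(6 + (1 - 5 - 1*(-1))²) + 9*(1 - 5 - 1*(-1))² + (1 - 5 - 1*(-1))²*√(6 + (1 - 5 - 1*(-1))²)) = -256 - (54 + 6*√(6 + (1 - 5 + 1)²) + 9*(1 - 5 + 1)² + (1 - 5 + 1)²*√(6 + (1 - 5 + 1)²)) = -256 - (54 + 6*√(6 + (-3)²) + 9*(-3)² + (-3)²*√(6 + (-3)²)) = -256 - (54 + 6*√(6 + 9) + 9*9 + 9*√(6 + 9)) = -256 - (54 + 6*√15 + 81 + 9*√15) = -256 - (135 + 15*√15) = -256 + (-135 - 15*√15) = -391 - 15*√15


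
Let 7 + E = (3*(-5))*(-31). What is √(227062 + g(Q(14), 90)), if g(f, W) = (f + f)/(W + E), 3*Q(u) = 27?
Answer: √17046909178/274 ≈ 476.51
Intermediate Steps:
Q(u) = 9 (Q(u) = (⅓)*27 = 9)
E = 458 (E = -7 + (3*(-5))*(-31) = -7 - 15*(-31) = -7 + 465 = 458)
g(f, W) = 2*f/(458 + W) (g(f, W) = (f + f)/(W + 458) = (2*f)/(458 + W) = 2*f/(458 + W))
√(227062 + g(Q(14), 90)) = √(227062 + 2*9/(458 + 90)) = √(227062 + 2*9/548) = √(227062 + 2*9*(1/548)) = √(227062 + 9/274) = √(62214997/274) = √17046909178/274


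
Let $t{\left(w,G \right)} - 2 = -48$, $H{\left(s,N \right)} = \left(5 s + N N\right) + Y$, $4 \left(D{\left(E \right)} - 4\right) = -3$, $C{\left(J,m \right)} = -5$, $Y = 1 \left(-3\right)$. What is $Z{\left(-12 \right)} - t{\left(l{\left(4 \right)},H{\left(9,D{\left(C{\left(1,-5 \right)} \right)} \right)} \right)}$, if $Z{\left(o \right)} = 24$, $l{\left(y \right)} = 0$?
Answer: $70$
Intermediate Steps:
$Y = -3$
$D{\left(E \right)} = \frac{13}{4}$ ($D{\left(E \right)} = 4 + \frac{1}{4} \left(-3\right) = 4 - \frac{3}{4} = \frac{13}{4}$)
$H{\left(s,N \right)} = -3 + N^{2} + 5 s$ ($H{\left(s,N \right)} = \left(5 s + N N\right) - 3 = \left(5 s + N^{2}\right) - 3 = \left(N^{2} + 5 s\right) - 3 = -3 + N^{2} + 5 s$)
$t{\left(w,G \right)} = -46$ ($t{\left(w,G \right)} = 2 - 48 = -46$)
$Z{\left(-12 \right)} - t{\left(l{\left(4 \right)},H{\left(9,D{\left(C{\left(1,-5 \right)} \right)} \right)} \right)} = 24 - -46 = 24 + 46 = 70$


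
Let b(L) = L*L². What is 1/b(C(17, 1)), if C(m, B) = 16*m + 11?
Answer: 1/22665187 ≈ 4.4120e-8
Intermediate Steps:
C(m, B) = 11 + 16*m
b(L) = L³
1/b(C(17, 1)) = 1/((11 + 16*17)³) = 1/((11 + 272)³) = 1/(283³) = 1/22665187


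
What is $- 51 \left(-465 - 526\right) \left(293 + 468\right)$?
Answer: $38461701$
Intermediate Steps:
$- 51 \left(-465 - 526\right) \left(293 + 468\right) = - 51 \left(\left(-991\right) 761\right) = \left(-51\right) \left(-754151\right) = 38461701$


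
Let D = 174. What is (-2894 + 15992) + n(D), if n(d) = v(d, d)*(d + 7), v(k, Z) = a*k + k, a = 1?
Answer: 76086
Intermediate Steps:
v(k, Z) = 2*k (v(k, Z) = 1*k + k = k + k = 2*k)
n(d) = 2*d*(7 + d) (n(d) = (2*d)*(d + 7) = (2*d)*(7 + d) = 2*d*(7 + d))
(-2894 + 15992) + n(D) = (-2894 + 15992) + 2*174*(7 + 174) = 13098 + 2*174*181 = 13098 + 62988 = 76086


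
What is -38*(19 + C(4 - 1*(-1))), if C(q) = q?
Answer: -912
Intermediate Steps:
-38*(19 + C(4 - 1*(-1))) = -38*(19 + (4 - 1*(-1))) = -38*(19 + (4 + 1)) = -38*(19 + 5) = -38*24 = -912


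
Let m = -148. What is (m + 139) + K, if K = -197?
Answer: -206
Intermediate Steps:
(m + 139) + K = (-148 + 139) - 197 = -9 - 197 = -206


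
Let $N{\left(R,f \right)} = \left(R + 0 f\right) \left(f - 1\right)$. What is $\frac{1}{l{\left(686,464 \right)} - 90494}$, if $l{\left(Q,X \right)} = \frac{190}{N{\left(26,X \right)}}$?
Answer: $- \frac{6019}{544683291} \approx -1.105 \cdot 10^{-5}$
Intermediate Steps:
$N{\left(R,f \right)} = R \left(-1 + f\right)$ ($N{\left(R,f \right)} = \left(R + 0\right) \left(-1 + f\right) = R \left(-1 + f\right)$)
$l{\left(Q,X \right)} = \frac{190}{-26 + 26 X}$ ($l{\left(Q,X \right)} = \frac{190}{26 \left(-1 + X\right)} = \frac{190}{-26 + 26 X}$)
$\frac{1}{l{\left(686,464 \right)} - 90494} = \frac{1}{\frac{95}{13 \left(-1 + 464\right)} - 90494} = \frac{1}{\frac{95}{13 \cdot 463} - 90494} = \frac{1}{\frac{95}{13} \cdot \frac{1}{463} - 90494} = \frac{1}{\frac{95}{6019} - 90494} = \frac{1}{- \frac{544683291}{6019}} = - \frac{6019}{544683291}$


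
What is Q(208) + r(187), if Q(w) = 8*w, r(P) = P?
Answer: 1851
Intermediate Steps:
Q(208) + r(187) = 8*208 + 187 = 1664 + 187 = 1851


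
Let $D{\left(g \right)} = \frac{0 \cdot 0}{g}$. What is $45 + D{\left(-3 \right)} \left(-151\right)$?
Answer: $45$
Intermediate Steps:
$D{\left(g \right)} = 0$ ($D{\left(g \right)} = \frac{0}{g} = 0$)
$45 + D{\left(-3 \right)} \left(-151\right) = 45 + 0 \left(-151\right) = 45 + 0 = 45$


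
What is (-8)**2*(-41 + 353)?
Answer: 19968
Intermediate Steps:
(-8)**2*(-41 + 353) = 64*312 = 19968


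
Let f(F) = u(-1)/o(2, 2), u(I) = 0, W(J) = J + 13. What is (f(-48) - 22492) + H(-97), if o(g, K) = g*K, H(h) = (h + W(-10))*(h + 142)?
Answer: -26722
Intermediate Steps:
W(J) = 13 + J
H(h) = (3 + h)*(142 + h) (H(h) = (h + (13 - 10))*(h + 142) = (h + 3)*(142 + h) = (3 + h)*(142 + h))
o(g, K) = K*g
f(F) = 0 (f(F) = 0/((2*2)) = 0/4 = 0*(1/4) = 0)
(f(-48) - 22492) + H(-97) = (0 - 22492) + (426 + (-97)**2 + 145*(-97)) = -22492 + (426 + 9409 - 14065) = -22492 - 4230 = -26722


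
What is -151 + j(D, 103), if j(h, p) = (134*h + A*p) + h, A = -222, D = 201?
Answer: 4118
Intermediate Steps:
j(h, p) = -222*p + 135*h (j(h, p) = (134*h - 222*p) + h = (-222*p + 134*h) + h = -222*p + 135*h)
-151 + j(D, 103) = -151 + (-222*103 + 135*201) = -151 + (-22866 + 27135) = -151 + 4269 = 4118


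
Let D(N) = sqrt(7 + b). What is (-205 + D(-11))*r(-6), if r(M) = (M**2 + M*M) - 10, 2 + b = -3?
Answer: -12710 + 62*sqrt(2) ≈ -12622.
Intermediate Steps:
b = -5 (b = -2 - 3 = -5)
r(M) = -10 + 2*M**2 (r(M) = (M**2 + M**2) - 10 = 2*M**2 - 10 = -10 + 2*M**2)
D(N) = sqrt(2) (D(N) = sqrt(7 - 5) = sqrt(2))
(-205 + D(-11))*r(-6) = (-205 + sqrt(2))*(-10 + 2*(-6)**2) = (-205 + sqrt(2))*(-10 + 2*36) = (-205 + sqrt(2))*(-10 + 72) = (-205 + sqrt(2))*62 = -12710 + 62*sqrt(2)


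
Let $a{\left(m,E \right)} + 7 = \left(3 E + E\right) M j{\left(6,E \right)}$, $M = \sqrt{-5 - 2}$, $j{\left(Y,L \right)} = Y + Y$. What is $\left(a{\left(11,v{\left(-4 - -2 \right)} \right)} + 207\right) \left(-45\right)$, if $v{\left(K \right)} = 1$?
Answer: $-9000 - 2160 i \sqrt{7} \approx -9000.0 - 5714.8 i$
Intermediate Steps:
$j{\left(Y,L \right)} = 2 Y$
$M = i \sqrt{7}$ ($M = \sqrt{-7} = i \sqrt{7} \approx 2.6458 i$)
$a{\left(m,E \right)} = -7 + 48 i E \sqrt{7}$ ($a{\left(m,E \right)} = -7 + \left(3 E + E\right) i \sqrt{7} \cdot 2 \cdot 6 = -7 + 4 E i \sqrt{7} \cdot 12 = -7 + 4 i E \sqrt{7} \cdot 12 = -7 + 48 i E \sqrt{7}$)
$\left(a{\left(11,v{\left(-4 - -2 \right)} \right)} + 207\right) \left(-45\right) = \left(\left(-7 + 48 i 1 \sqrt{7}\right) + 207\right) \left(-45\right) = \left(\left(-7 + 48 i \sqrt{7}\right) + 207\right) \left(-45\right) = \left(200 + 48 i \sqrt{7}\right) \left(-45\right) = -9000 - 2160 i \sqrt{7}$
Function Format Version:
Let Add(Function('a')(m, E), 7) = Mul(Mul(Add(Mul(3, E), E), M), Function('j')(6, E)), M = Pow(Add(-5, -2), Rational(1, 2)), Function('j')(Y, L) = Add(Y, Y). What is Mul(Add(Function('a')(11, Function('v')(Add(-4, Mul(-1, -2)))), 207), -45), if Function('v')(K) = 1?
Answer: Add(-9000, Mul(-2160, I, Pow(7, Rational(1, 2)))) ≈ Add(-9000.0, Mul(-5714.8, I))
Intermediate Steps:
Function('j')(Y, L) = Mul(2, Y)
M = Mul(I, Pow(7, Rational(1, 2))) (M = Pow(-7, Rational(1, 2)) = Mul(I, Pow(7, Rational(1, 2))) ≈ Mul(2.6458, I))
Function('a')(m, E) = Add(-7, Mul(48, I, E, Pow(7, Rational(1, 2)))) (Function('a')(m, E) = Add(-7, Mul(Mul(Add(Mul(3, E), E), Mul(I, Pow(7, Rational(1, 2)))), Mul(2, 6))) = Add(-7, Mul(Mul(Mul(4, E), Mul(I, Pow(7, Rational(1, 2)))), 12)) = Add(-7, Mul(Mul(4, I, E, Pow(7, Rational(1, 2))), 12)) = Add(-7, Mul(48, I, E, Pow(7, Rational(1, 2)))))
Mul(Add(Function('a')(11, Function('v')(Add(-4, Mul(-1, -2)))), 207), -45) = Mul(Add(Add(-7, Mul(48, I, 1, Pow(7, Rational(1, 2)))), 207), -45) = Mul(Add(Add(-7, Mul(48, I, Pow(7, Rational(1, 2)))), 207), -45) = Mul(Add(200, Mul(48, I, Pow(7, Rational(1, 2)))), -45) = Add(-9000, Mul(-2160, I, Pow(7, Rational(1, 2))))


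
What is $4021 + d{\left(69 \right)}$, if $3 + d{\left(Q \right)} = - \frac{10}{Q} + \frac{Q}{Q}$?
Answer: $\frac{277301}{69} \approx 4018.9$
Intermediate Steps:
$d{\left(Q \right)} = -2 - \frac{10}{Q}$ ($d{\left(Q \right)} = -3 - \left(\frac{10}{Q} - \frac{Q}{Q}\right) = -3 + \left(- \frac{10}{Q} + 1\right) = -3 + \left(1 - \frac{10}{Q}\right) = -2 - \frac{10}{Q}$)
$4021 + d{\left(69 \right)} = 4021 - \left(2 + \frac{10}{69}\right) = 4021 - \frac{148}{69} = \frac{277301}{69}$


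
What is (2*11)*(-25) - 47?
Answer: -597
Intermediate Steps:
(2*11)*(-25) - 47 = 22*(-25) - 47 = -550 - 47 = -597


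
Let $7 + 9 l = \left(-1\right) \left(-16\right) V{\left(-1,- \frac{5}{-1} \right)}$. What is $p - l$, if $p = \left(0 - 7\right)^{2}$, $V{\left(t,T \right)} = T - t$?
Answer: $\frac{352}{9} \approx 39.111$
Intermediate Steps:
$p = 49$ ($p = \left(-7\right)^{2} = 49$)
$l = \frac{89}{9}$ ($l = - \frac{7}{9} + \frac{\left(-1\right) \left(-16\right) \left(- \frac{5}{-1} - -1\right)}{9} = - \frac{7}{9} + \frac{16 \left(\left(-5\right) \left(-1\right) + 1\right)}{9} = - \frac{7}{9} + \frac{16 \left(5 + 1\right)}{9} = - \frac{7}{9} + \frac{16 \cdot 6}{9} = - \frac{7}{9} + \frac{1}{9} \cdot 96 = - \frac{7}{9} + \frac{32}{3} = \frac{89}{9} \approx 9.8889$)
$p - l = 49 - \frac{89}{9} = \frac{352}{9}$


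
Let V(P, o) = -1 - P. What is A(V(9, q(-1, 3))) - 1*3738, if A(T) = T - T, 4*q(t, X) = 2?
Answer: -3738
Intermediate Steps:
q(t, X) = ½ (q(t, X) = (¼)*2 = ½)
A(T) = 0
A(V(9, q(-1, 3))) - 1*3738 = 0 - 1*3738 = 0 - 3738 = -3738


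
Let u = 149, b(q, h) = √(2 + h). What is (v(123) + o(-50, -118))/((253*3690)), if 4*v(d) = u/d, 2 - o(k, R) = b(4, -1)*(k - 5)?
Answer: 2563/41756040 ≈ 6.1380e-5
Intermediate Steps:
o(k, R) = 7 - k (o(k, R) = 2 - √(2 - 1)*(k - 5) = 2 - √1*(-5 + k) = 2 - (-5 + k) = 2 + (5 - k) = 7 - k)
v(d) = 149/(4*d) (v(d) = (149/d)/4 = 149/(4*d))
(v(123) + o(-50, -118))/((253*3690)) = ((149/4)/123 + (7 - 1*(-50)))/((253*3690)) = ((149/4)*(1/123) + (7 + 50))/933570 = (149/492 + 57)*(1/933570) = (28193/492)*(1/933570) = 2563/41756040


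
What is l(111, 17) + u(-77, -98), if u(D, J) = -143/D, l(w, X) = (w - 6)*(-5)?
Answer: -3662/7 ≈ -523.14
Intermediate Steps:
l(w, X) = 30 - 5*w (l(w, X) = (-6 + w)*(-5) = 30 - 5*w)
l(111, 17) + u(-77, -98) = (30 - 5*111) - 143/(-77) = (30 - 555) - 143*(-1/77) = -525 + 13/7 = -3662/7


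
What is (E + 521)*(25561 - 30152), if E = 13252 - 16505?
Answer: 12542612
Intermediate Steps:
E = -3253
(E + 521)*(25561 - 30152) = (-3253 + 521)*(25561 - 30152) = -2732*(-4591) = 12542612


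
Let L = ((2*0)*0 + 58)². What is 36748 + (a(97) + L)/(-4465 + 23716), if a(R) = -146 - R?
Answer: 707438869/19251 ≈ 36748.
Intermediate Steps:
L = 3364 (L = (0*0 + 58)² = (0 + 58)² = 58² = 3364)
36748 + (a(97) + L)/(-4465 + 23716) = 36748 + ((-146 - 1*97) + 3364)/(-4465 + 23716) = 36748 + ((-146 - 97) + 3364)/19251 = 36748 + (-243 + 3364)*(1/19251) = 36748 + 3121*(1/19251) = 36748 + 3121/19251 = 707438869/19251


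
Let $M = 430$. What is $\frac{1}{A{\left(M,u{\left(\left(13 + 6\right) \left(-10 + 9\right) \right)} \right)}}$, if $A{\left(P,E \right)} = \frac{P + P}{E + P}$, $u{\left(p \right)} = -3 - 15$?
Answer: $\frac{103}{215} \approx 0.47907$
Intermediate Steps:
$u{\left(p \right)} = -18$ ($u{\left(p \right)} = -3 - 15 = -18$)
$A{\left(P,E \right)} = \frac{2 P}{E + P}$
$\frac{1}{A{\left(M,u{\left(\left(13 + 6\right) \left(-10 + 9\right) \right)} \right)}} = \frac{1}{2 \cdot 430 \frac{1}{-18 + 430}} = \frac{1}{2 \cdot 430 \cdot \frac{1}{412}} = \frac{1}{\frac{215}{103}} = \frac{103}{215}$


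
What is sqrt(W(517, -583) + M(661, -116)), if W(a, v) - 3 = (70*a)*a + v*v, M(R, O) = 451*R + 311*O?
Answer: sqrt(19312157) ≈ 4394.6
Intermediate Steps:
M(R, O) = 311*O + 451*R
W(a, v) = 3 + v**2 + 70*a**2 (W(a, v) = 3 + ((70*a)*a + v*v) = 3 + (70*a**2 + v**2) = 3 + (v**2 + 70*a**2) = 3 + v**2 + 70*a**2)
sqrt(W(517, -583) + M(661, -116)) = sqrt((3 + (-583)**2 + 70*517**2) + (311*(-116) + 451*661)) = sqrt((3 + 339889 + 70*267289) + (-36076 + 298111)) = sqrt((3 + 339889 + 18710230) + 262035) = sqrt(19050122 + 262035) = sqrt(19312157)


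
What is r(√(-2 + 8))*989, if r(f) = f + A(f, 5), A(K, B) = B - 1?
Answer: 3956 + 989*√6 ≈ 6378.5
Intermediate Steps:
A(K, B) = -1 + B
r(f) = 4 + f (r(f) = f + (-1 + 5) = f + 4 = 4 + f)
r(√(-2 + 8))*989 = (4 + √(-2 + 8))*989 = (4 + √6)*989 = 3956 + 989*√6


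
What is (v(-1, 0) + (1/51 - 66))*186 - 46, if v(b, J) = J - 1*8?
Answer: -234708/17 ≈ -13806.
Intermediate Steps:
v(b, J) = -8 + J (v(b, J) = J - 8 = -8 + J)
(v(-1, 0) + (1/51 - 66))*186 - 46 = ((-8 + 0) + (1/51 - 66))*186 - 46 = (-8 + (1/51 - 66))*186 - 46 = (-8 - 3365/51)*186 - 46 = -3773/51*186 - 46 = -233926/17 - 46 = -234708/17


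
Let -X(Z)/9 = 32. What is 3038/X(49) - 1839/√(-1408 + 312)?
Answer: -1519/144 + 1839*I*√274/548 ≈ -10.549 + 55.549*I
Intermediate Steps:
X(Z) = -288 (X(Z) = -9*32 = -288)
3038/X(49) - 1839/√(-1408 + 312) = 3038/(-288) - 1839/√(-1408 + 312) = 3038*(-1/288) - 1839*(-I*√274/548) = -1519/144 - 1839*(-I*√274/548) = -1519/144 - (-1839)*I*√274/548 = -1519/144 + 1839*I*√274/548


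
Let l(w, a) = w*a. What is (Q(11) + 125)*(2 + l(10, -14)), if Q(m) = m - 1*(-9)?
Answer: -20010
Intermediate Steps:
l(w, a) = a*w
Q(m) = 9 + m (Q(m) = m + 9 = 9 + m)
(Q(11) + 125)*(2 + l(10, -14)) = ((9 + 11) + 125)*(2 - 14*10) = (20 + 125)*(2 - 140) = 145*(-138) = -20010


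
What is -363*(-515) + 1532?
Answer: 188477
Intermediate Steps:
-363*(-515) + 1532 = 186945 + 1532 = 188477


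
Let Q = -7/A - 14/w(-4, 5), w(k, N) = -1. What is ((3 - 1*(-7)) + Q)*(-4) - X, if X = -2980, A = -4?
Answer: 2877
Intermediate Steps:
Q = 63/4 (Q = -7/(-4) - 14/(-1) = -7*(-¼) - 14*(-1) = 7/4 + 14 = 63/4 ≈ 15.750)
((3 - 1*(-7)) + Q)*(-4) - X = ((3 - 1*(-7)) + 63/4)*(-4) - 1*(-2980) = ((3 + 7) + 63/4)*(-4) + 2980 = (10 + 63/4)*(-4) + 2980 = (103/4)*(-4) + 2980 = -103 + 2980 = 2877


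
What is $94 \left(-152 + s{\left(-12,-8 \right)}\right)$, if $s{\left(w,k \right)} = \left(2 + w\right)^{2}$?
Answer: $-4888$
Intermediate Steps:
$94 \left(-152 + s{\left(-12,-8 \right)}\right) = 94 \left(-152 + \left(2 - 12\right)^{2}\right) = 94 \left(-152 + \left(-10\right)^{2}\right) = 94 \left(-152 + 100\right) = 94 \left(-52\right) = -4888$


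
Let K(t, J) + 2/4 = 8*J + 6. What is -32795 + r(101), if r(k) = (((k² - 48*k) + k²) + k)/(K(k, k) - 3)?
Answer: -53129385/1621 ≈ -32776.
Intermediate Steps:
K(t, J) = 11/2 + 8*J (K(t, J) = -½ + (8*J + 6) = -½ + (6 + 8*J) = 11/2 + 8*J)
r(k) = (-47*k + 2*k²)/(5/2 + 8*k) (r(k) = (((k² - 48*k) + k²) + k)/((11/2 + 8*k) - 3) = ((-48*k + 2*k²) + k)/(5/2 + 8*k) = (-47*k + 2*k²)/(5/2 + 8*k))
-32795 + r(101) = -32795 + 2*101*(-47 + 2*101)/(5 + 16*101) = -32795 + 2*101*(-47 + 202)/(5 + 1616) = -32795 + 2*101*155/1621 = -32795 + 2*101*(1/1621)*155 = -32795 + 31310/1621 = -53129385/1621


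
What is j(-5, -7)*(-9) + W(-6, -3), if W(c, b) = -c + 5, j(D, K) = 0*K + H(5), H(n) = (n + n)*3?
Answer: -259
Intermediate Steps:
H(n) = 6*n (H(n) = (2*n)*3 = 6*n)
j(D, K) = 30 (j(D, K) = 0*K + 6*5 = 0 + 30 = 30)
W(c, b) = 5 - c
j(-5, -7)*(-9) + W(-6, -3) = 30*(-9) + (5 - 1*(-6)) = -270 + (5 + 6) = -270 + 11 = -259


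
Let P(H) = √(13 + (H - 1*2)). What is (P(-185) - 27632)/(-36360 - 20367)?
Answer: 2512/5157 - I*√174/56727 ≈ 0.4871 - 0.00023253*I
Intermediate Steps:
P(H) = √(11 + H) (P(H) = √(13 + (H - 2)) = √(13 + (-2 + H)) = √(11 + H))
(P(-185) - 27632)/(-36360 - 20367) = (√(11 - 185) - 27632)/(-36360 - 20367) = (√(-174) - 27632)/(-56727) = (I*√174 - 27632)*(-1/56727) = (-27632 + I*√174)*(-1/56727) = 2512/5157 - I*√174/56727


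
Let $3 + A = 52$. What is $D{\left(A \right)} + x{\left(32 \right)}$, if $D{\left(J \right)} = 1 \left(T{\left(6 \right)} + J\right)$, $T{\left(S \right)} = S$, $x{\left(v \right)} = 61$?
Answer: $116$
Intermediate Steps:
$A = 49$ ($A = -3 + 52 = 49$)
$D{\left(J \right)} = 6 + J$ ($D{\left(J \right)} = 1 \left(6 + J\right) = 6 + J$)
$D{\left(A \right)} + x{\left(32 \right)} = \left(6 + 49\right) + 61 = 55 + 61 = 116$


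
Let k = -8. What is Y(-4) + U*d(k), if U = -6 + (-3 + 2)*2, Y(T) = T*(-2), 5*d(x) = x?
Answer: 104/5 ≈ 20.800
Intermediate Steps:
d(x) = x/5
Y(T) = -2*T
U = -8 (U = -6 - 1*2 = -6 - 2 = -8)
Y(-4) + U*d(k) = -2*(-4) - 8*(-8)/5 = 8 - 8*(-8/5) = 8 + 64/5 = 104/5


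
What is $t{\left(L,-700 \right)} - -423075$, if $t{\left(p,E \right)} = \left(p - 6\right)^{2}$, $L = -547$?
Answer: $728884$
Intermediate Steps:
$t{\left(p,E \right)} = \left(-6 + p\right)^{2}$
$t{\left(L,-700 \right)} - -423075 = \left(-6 - 547\right)^{2} - -423075 = \left(-553\right)^{2} + 423075 = 305809 + 423075 = 728884$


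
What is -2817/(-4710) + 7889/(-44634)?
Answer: 7381399/17518845 ≈ 0.42134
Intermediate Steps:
-2817/(-4710) + 7889/(-44634) = -2817*(-1/4710) + 7889*(-1/44634) = 939/1570 - 7889/44634 = 7381399/17518845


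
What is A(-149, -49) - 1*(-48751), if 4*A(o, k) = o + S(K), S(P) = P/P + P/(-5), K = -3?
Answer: 974283/20 ≈ 48714.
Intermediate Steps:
S(P) = 1 - P/5 (S(P) = 1 + P*(-⅕) = 1 - P/5)
A(o, k) = ⅖ + o/4 (A(o, k) = (o + (1 - ⅕*(-3)))/4 = (o + (1 + ⅗))/4 = (o + 8/5)/4 = (8/5 + o)/4 = ⅖ + o/4)
A(-149, -49) - 1*(-48751) = (⅖ + (¼)*(-149)) - 1*(-48751) = (⅖ - 149/4) + 48751 = -737/20 + 48751 = 974283/20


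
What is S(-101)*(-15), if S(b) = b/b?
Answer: -15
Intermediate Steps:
S(b) = 1
S(-101)*(-15) = 1*(-15) = -15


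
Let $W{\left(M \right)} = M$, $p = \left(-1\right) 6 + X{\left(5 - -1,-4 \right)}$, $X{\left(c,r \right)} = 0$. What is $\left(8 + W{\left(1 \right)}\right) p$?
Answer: $-54$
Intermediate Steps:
$p = -6$ ($p = \left(-1\right) 6 + 0 = -6 + 0 = -6$)
$\left(8 + W{\left(1 \right)}\right) p = \left(8 + 1\right) \left(-6\right) = 9 \left(-6\right) = -54$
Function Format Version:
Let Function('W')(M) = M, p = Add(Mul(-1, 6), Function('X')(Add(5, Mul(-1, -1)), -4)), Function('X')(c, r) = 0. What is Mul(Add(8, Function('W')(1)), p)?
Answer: -54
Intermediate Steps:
p = -6 (p = Add(Mul(-1, 6), 0) = Add(-6, 0) = -6)
Mul(Add(8, Function('W')(1)), p) = Mul(Add(8, 1), -6) = Mul(9, -6) = -54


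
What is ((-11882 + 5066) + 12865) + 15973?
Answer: 22022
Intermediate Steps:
((-11882 + 5066) + 12865) + 15973 = (-6816 + 12865) + 15973 = 6049 + 15973 = 22022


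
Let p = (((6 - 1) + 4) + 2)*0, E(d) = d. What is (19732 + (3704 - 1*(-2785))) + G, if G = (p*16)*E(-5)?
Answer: 26221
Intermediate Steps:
p = 0 (p = ((5 + 4) + 2)*0 = (9 + 2)*0 = 11*0 = 0)
G = 0 (G = (0*16)*(-5) = 0*(-5) = 0)
(19732 + (3704 - 1*(-2785))) + G = (19732 + (3704 - 1*(-2785))) + 0 = (19732 + (3704 + 2785)) + 0 = (19732 + 6489) + 0 = 26221 + 0 = 26221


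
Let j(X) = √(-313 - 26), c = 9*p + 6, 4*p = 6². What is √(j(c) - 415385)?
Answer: √(-415385 + I*√339) ≈ 0.01 + 644.5*I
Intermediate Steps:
p = 9 (p = (¼)*6² = (¼)*36 = 9)
c = 87 (c = 9*9 + 6 = 81 + 6 = 87)
j(X) = I*√339 (j(X) = √(-339) = I*√339)
√(j(c) - 415385) = √(I*√339 - 415385) = √(-415385 + I*√339)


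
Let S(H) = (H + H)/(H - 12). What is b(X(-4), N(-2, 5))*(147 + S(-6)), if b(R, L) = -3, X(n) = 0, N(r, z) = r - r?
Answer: -443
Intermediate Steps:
N(r, z) = 0
S(H) = 2*H/(-12 + H) (S(H) = (2*H)/(-12 + H) = 2*H/(-12 + H))
b(X(-4), N(-2, 5))*(147 + S(-6)) = -3*(147 + 2*(-6)/(-12 - 6)) = -3*(147 + 2*(-6)/(-18)) = -3*(147 + 2*(-6)*(-1/18)) = -3*(147 + ⅔) = -3*443/3 = -443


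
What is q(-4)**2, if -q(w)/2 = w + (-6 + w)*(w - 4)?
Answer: 23104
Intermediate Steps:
q(w) = -2*w - 2*(-6 + w)*(-4 + w) (q(w) = -2*(w + (-6 + w)*(w - 4)) = -2*(w + (-6 + w)*(-4 + w)) = -2*w - 2*(-6 + w)*(-4 + w))
q(-4)**2 = (-48 - 2*(-4)**2 + 18*(-4))**2 = (-48 - 2*16 - 72)**2 = (-48 - 32 - 72)**2 = (-152)**2 = 23104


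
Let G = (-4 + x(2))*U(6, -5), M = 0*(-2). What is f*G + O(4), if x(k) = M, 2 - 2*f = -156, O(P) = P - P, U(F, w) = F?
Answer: -1896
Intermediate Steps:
M = 0
O(P) = 0
f = 79 (f = 1 - ½*(-156) = 1 + 78 = 79)
x(k) = 0
G = -24 (G = (-4 + 0)*6 = -4*6 = -24)
f*G + O(4) = 79*(-24) + 0 = -1896 + 0 = -1896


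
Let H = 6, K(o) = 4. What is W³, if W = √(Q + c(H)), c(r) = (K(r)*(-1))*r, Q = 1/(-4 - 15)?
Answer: -457*I*√8683/361 ≈ -117.96*I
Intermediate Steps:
Q = -1/19 (Q = 1/(-19) = -1/19 ≈ -0.052632)
c(r) = -4*r (c(r) = (4*(-1))*r = -4*r)
W = I*√8683/19 (W = √(-1/19 - 4*6) = √(-1/19 - 24) = √(-457/19) = I*√8683/19 ≈ 4.9044*I)
W³ = (I*√8683/19)³ = -457*I*√8683/361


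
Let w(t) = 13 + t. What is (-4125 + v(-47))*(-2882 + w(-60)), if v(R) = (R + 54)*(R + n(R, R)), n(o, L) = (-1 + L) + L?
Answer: 14993551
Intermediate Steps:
n(o, L) = -1 + 2*L
v(R) = (-1 + 3*R)*(54 + R) (v(R) = (R + 54)*(R + (-1 + 2*R)) = (54 + R)*(-1 + 3*R) = (-1 + 3*R)*(54 + R))
(-4125 + v(-47))*(-2882 + w(-60)) = (-4125 + (-54 + 3*(-47)² + 161*(-47)))*(-2882 + (13 - 60)) = (-4125 + (-54 + 3*2209 - 7567))*(-2882 - 47) = (-4125 + (-54 + 6627 - 7567))*(-2929) = (-4125 - 994)*(-2929) = -5119*(-2929) = 14993551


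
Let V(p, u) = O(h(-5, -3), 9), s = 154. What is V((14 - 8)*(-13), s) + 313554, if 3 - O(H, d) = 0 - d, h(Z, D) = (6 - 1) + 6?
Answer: 313566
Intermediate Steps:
h(Z, D) = 11 (h(Z, D) = 5 + 6 = 11)
O(H, d) = 3 + d (O(H, d) = 3 - (0 - d) = 3 - (-1)*d = 3 + d)
V(p, u) = 12 (V(p, u) = 3 + 9 = 12)
V((14 - 8)*(-13), s) + 313554 = 12 + 313554 = 313566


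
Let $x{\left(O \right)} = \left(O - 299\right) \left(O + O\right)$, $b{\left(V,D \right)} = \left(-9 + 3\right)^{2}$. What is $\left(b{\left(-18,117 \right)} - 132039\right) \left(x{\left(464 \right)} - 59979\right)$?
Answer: $-12294891423$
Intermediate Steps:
$b{\left(V,D \right)} = 36$ ($b{\left(V,D \right)} = \left(-6\right)^{2} = 36$)
$x{\left(O \right)} = 2 O \left(-299 + O\right)$ ($x{\left(O \right)} = \left(-299 + O\right) 2 O = 2 O \left(-299 + O\right)$)
$\left(b{\left(-18,117 \right)} - 132039\right) \left(x{\left(464 \right)} - 59979\right) = \left(36 - 132039\right) \left(2 \cdot 464 \left(-299 + 464\right) - 59979\right) = - 132003 \left(2 \cdot 464 \cdot 165 - 59979\right) = - 132003 \left(153120 - 59979\right) = \left(-132003\right) 93141 = -12294891423$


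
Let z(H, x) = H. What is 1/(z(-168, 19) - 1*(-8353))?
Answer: 1/8185 ≈ 0.00012217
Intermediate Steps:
1/(z(-168, 19) - 1*(-8353)) = 1/(-168 - 1*(-8353)) = 1/(-168 + 8353) = 1/8185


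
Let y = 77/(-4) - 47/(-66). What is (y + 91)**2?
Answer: 91489225/17424 ≈ 5250.8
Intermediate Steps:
y = -2447/132 (y = 77*(-1/4) - 47*(-1/66) = -77/4 + 47/66 = -2447/132 ≈ -18.538)
(y + 91)**2 = (-2447/132 + 91)**2 = (9565/132)**2 = 91489225/17424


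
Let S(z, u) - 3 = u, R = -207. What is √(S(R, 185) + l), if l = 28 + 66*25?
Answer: √1866 ≈ 43.197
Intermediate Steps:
S(z, u) = 3 + u
l = 1678 (l = 28 + 1650 = 1678)
√(S(R, 185) + l) = √((3 + 185) + 1678) = √(188 + 1678) = √1866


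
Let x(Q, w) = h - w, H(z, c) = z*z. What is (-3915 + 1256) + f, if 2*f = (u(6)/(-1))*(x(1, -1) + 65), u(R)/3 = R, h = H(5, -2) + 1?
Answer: -3487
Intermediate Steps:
H(z, c) = z²
h = 26 (h = 5² + 1 = 25 + 1 = 26)
u(R) = 3*R
x(Q, w) = 26 - w
f = -828 (f = (((3*6)/(-1))*((26 - 1*(-1)) + 65))/2 = ((18*(-1))*((26 + 1) + 65))/2 = (-18*(27 + 65))/2 = (-18*92)/2 = (½)*(-1656) = -828)
(-3915 + 1256) + f = (-3915 + 1256) - 828 = -2659 - 828 = -3487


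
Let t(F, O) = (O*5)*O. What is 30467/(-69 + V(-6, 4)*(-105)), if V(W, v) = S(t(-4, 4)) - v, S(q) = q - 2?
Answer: -30467/7839 ≈ -3.8866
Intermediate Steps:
t(F, O) = 5*O² (t(F, O) = (5*O)*O = 5*O²)
S(q) = -2 + q
V(W, v) = 78 - v (V(W, v) = (-2 + 5*4²) - v = (-2 + 5*16) - v = (-2 + 80) - v = 78 - v)
30467/(-69 + V(-6, 4)*(-105)) = 30467/(-69 + (78 - 1*4)*(-105)) = 30467/(-69 + (78 - 4)*(-105)) = 30467/(-69 + 74*(-105)) = 30467/(-69 - 7770) = 30467/(-7839) = 30467*(-1/7839) = -30467/7839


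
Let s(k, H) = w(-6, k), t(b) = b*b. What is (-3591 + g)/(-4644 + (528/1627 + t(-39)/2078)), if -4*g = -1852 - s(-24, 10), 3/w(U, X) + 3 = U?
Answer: 63454534261/94184133678 ≈ 0.67373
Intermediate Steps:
t(b) = b²
w(U, X) = 3/(-3 + U)
s(k, H) = -⅓ (s(k, H) = 3/(-3 - 6) = 3/(-9) = 3*(-⅑) = -⅓)
g = 5555/12 (g = -(-1852 - 1*(-⅓))/4 = -(-1852 + ⅓)/4 = -¼*(-5555/3) = 5555/12 ≈ 462.92)
(-3591 + g)/(-4644 + (528/1627 + t(-39)/2078)) = (-3591 + 5555/12)/(-4644 + (528/1627 + (-39)²/2078)) = -37537/(12*(-4644 + (528*(1/1627) + 1521*(1/2078)))) = -37537/(12*(-4644 + (528/1627 + 1521/2078))) = -37537/(12*(-4644 + 3571851/3380906)) = -37537/(12*(-15697355613/3380906)) = -37537/12*(-3380906/15697355613) = 63454534261/94184133678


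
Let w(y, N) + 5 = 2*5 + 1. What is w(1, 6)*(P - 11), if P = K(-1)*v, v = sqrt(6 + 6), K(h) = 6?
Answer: -66 + 72*sqrt(3) ≈ 58.708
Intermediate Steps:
w(y, N) = 6 (w(y, N) = -5 + (2*5 + 1) = -5 + (10 + 1) = -5 + 11 = 6)
v = 2*sqrt(3) (v = sqrt(12) = 2*sqrt(3) ≈ 3.4641)
P = 12*sqrt(3) (P = 6*(2*sqrt(3)) = 12*sqrt(3) ≈ 20.785)
w(1, 6)*(P - 11) = 6*(12*sqrt(3) - 11) = 6*(-11 + 12*sqrt(3)) = -66 + 72*sqrt(3)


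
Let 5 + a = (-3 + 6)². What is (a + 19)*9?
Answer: 207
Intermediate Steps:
a = 4 (a = -5 + (-3 + 6)² = -5 + 3² = -5 + 9 = 4)
(a + 19)*9 = (4 + 19)*9 = 23*9 = 207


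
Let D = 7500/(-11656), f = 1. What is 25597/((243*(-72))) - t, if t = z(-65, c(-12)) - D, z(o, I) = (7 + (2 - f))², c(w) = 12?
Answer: -1685164337/25491672 ≈ -66.106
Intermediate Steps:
D = -1875/2914 (D = 7500*(-1/11656) = -1875/2914 ≈ -0.64345)
z(o, I) = 64 (z(o, I) = (7 + (2 - 1*1))² = (7 + (2 - 1))² = (7 + 1)² = 8² = 64)
t = 188371/2914 (t = 64 - 1*(-1875/2914) = 64 + 1875/2914 = 188371/2914 ≈ 64.643)
25597/((243*(-72))) - t = 25597/((243*(-72))) - 1*188371/2914 = 25597/(-17496) - 188371/2914 = 25597*(-1/17496) - 188371/2914 = -25597/17496 - 188371/2914 = -1685164337/25491672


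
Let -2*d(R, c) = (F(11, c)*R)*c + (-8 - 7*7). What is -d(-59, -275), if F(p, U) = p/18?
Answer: 177449/36 ≈ 4929.1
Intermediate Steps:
F(p, U) = p/18 (F(p, U) = p*(1/18) = p/18)
d(R, c) = 57/2 - 11*R*c/36 (d(R, c) = -((((1/18)*11)*R)*c + (-8 - 7*7))/2 = -((11*R/18)*c + (-8 - 49))/2 = -(11*R*c/18 - 57)/2 = -(-57 + 11*R*c/18)/2 = 57/2 - 11*R*c/36)
-d(-59, -275) = -(57/2 - 11/36*(-59)*(-275)) = -(57/2 - 178475/36) = -1*(-177449/36) = 177449/36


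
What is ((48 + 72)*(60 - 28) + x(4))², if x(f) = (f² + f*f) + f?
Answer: 15023376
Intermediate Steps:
x(f) = f + 2*f² (x(f) = (f² + f²) + f = 2*f² + f = f + 2*f²)
((48 + 72)*(60 - 28) + x(4))² = ((48 + 72)*(60 - 28) + 4*(1 + 2*4))² = (120*32 + 4*(1 + 8))² = (3840 + 4*9)² = (3840 + 36)² = 3876² = 15023376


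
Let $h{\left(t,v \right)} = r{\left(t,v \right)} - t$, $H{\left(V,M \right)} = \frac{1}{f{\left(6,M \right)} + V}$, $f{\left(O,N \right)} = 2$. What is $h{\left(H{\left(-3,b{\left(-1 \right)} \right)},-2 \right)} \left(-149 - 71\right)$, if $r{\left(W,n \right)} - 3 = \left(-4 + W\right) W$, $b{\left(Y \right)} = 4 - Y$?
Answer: $-1980$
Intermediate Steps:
$r{\left(W,n \right)} = 3 + W \left(-4 + W\right)$ ($r{\left(W,n \right)} = 3 + \left(-4 + W\right) W = 3 + W \left(-4 + W\right)$)
$H{\left(V,M \right)} = \frac{1}{2 + V}$
$h{\left(t,v \right)} = 3 + t^{2} - 5 t$ ($h{\left(t,v \right)} = \left(3 + t^{2} - 4 t\right) - t = 3 + t^{2} - 5 t$)
$h{\left(H{\left(-3,b{\left(-1 \right)} \right)},-2 \right)} \left(-149 - 71\right) = \left(3 + \left(\frac{1}{2 - 3}\right)^{2} - \frac{5}{2 - 3}\right) \left(-149 - 71\right) = \left(3 + \left(\frac{1}{-1}\right)^{2} - \frac{5}{-1}\right) \left(-220\right) = \left(3 + \left(-1\right)^{2} - -5\right) \left(-220\right) = \left(3 + 1 + 5\right) \left(-220\right) = 9 \left(-220\right) = -1980$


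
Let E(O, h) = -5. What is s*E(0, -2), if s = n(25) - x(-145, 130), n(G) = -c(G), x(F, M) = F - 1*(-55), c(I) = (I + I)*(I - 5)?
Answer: 4550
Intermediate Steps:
c(I) = 2*I*(-5 + I) (c(I) = (2*I)*(-5 + I) = 2*I*(-5 + I))
x(F, M) = 55 + F (x(F, M) = F + 55 = 55 + F)
n(G) = -2*G*(-5 + G)
s = -910 (s = 2*25*(5 - 1*25) - (55 - 145) = 2*25*(5 - 25) - 1*(-90) = 2*25*(-20) + 90 = -1000 + 90 = -910)
s*E(0, -2) = -910*(-5) = 4550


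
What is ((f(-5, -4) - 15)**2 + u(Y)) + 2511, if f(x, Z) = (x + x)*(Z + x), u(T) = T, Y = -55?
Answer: 8081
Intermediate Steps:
f(x, Z) = 2*x*(Z + x) (f(x, Z) = (2*x)*(Z + x) = 2*x*(Z + x))
((f(-5, -4) - 15)**2 + u(Y)) + 2511 = ((2*(-5)*(-4 - 5) - 15)**2 - 55) + 2511 = ((2*(-5)*(-9) - 15)**2 - 55) + 2511 = ((90 - 15)**2 - 55) + 2511 = (75**2 - 55) + 2511 = (5625 - 55) + 2511 = 5570 + 2511 = 8081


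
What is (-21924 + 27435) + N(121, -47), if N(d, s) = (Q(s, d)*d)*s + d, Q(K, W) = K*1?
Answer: 272921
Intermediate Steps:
Q(K, W) = K
N(d, s) = d + d*s**2 (N(d, s) = (s*d)*s + d = (d*s)*s + d = d*s**2 + d = d + d*s**2)
(-21924 + 27435) + N(121, -47) = (-21924 + 27435) + 121*(1 + (-47)**2) = 5511 + 121*(1 + 2209) = 5511 + 121*2210 = 5511 + 267410 = 272921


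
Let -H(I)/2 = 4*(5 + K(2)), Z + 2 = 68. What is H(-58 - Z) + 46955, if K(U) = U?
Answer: 46899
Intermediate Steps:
Z = 66 (Z = -2 + 68 = 66)
H(I) = -56 (H(I) = -8*(5 + 2) = -8*7 = -2*28 = -56)
H(-58 - Z) + 46955 = -56 + 46955 = 46899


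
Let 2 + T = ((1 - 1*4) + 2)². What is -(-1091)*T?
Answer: -1091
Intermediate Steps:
T = -1 (T = -2 + ((1 - 1*4) + 2)² = -2 + ((1 - 4) + 2)² = -2 + (-3 + 2)² = -2 + (-1)² = -2 + 1 = -1)
-(-1091)*T = -(-1091)*(-1) = -1091*1 = -1091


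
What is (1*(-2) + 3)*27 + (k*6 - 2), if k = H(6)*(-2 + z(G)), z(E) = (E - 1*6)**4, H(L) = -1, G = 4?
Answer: -59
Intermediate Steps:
z(E) = (-6 + E)**4 (z(E) = (E - 6)**4 = (-6 + E)**4)
k = -14 (k = -(-2 + (-6 + 4)**4) = -(-2 + (-2)**4) = -(-2 + 16) = -1*14 = -14)
(1*(-2) + 3)*27 + (k*6 - 2) = (1*(-2) + 3)*27 + (-14*6 - 2) = (-2 + 3)*27 + (-84 - 2) = 1*27 - 86 = 27 - 86 = -59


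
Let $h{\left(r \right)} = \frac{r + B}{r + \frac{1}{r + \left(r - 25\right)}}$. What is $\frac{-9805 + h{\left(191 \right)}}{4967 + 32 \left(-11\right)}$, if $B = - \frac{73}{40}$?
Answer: $- \frac{26740632181}{12587504800} \approx -2.1244$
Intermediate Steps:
$B = - \frac{73}{40}$ ($B = \left(-73\right) \frac{1}{40} = - \frac{73}{40} \approx -1.825$)
$h{\left(r \right)} = \frac{- \frac{73}{40} + r}{r + \frac{1}{-25 + 2 r}}$ ($h{\left(r \right)} = \frac{r - \frac{73}{40}}{r + \frac{1}{r + \left(r - 25\right)}} = \frac{- \frac{73}{40} + r}{r + \frac{1}{r + \left(r - 25\right)}} = \frac{- \frac{73}{40} + r}{r + \frac{1}{r + \left(-25 + r\right)}} = \frac{- \frac{73}{40} + r}{r + \frac{1}{-25 + 2 r}}$)
$\frac{-9805 + h{\left(191 \right)}}{4967 + 32 \left(-11\right)} = \frac{-9805 + \frac{1825 - 218886 + 80 \cdot 191^{2}}{40 \left(1 - 4775 + 2 \cdot 191^{2}\right)}}{4967 + 32 \left(-11\right)} = \frac{-9805 + \frac{1825 - 218886 + 80 \cdot 36481}{40 \left(1 - 4775 + 2 \cdot 36481\right)}}{4967 - 352} = \frac{-9805 + \frac{1825 - 218886 + 2918480}{40 \left(1 - 4775 + 72962\right)}}{4615} = \left(-9805 + \frac{1}{40} \cdot \frac{1}{68188} \cdot 2701419\right) \frac{1}{4615} = \left(-9805 + \frac{2701419}{2727520}\right) \frac{1}{4615} = \left(- \frac{26740632181}{2727520}\right) \frac{1}{4615} = - \frac{26740632181}{12587504800}$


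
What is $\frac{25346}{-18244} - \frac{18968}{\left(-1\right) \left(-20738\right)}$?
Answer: $- \frac{217919385}{94586018} \approx -2.3039$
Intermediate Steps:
$\frac{25346}{-18244} - \frac{18968}{\left(-1\right) \left(-20738\right)} = 25346 \left(- \frac{1}{18244}\right) - \frac{18968}{20738} = - \frac{12673}{9122} - \frac{9484}{10369} = - \frac{217919385}{94586018}$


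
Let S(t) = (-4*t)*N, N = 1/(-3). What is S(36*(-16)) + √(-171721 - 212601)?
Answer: -768 + I*√384322 ≈ -768.0 + 619.94*I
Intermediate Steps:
N = -⅓ ≈ -0.33333
S(t) = 4*t/3 (S(t) = -4*t*(-⅓) = 4*t/3)
S(36*(-16)) + √(-171721 - 212601) = 4*(36*(-16))/3 + √(-171721 - 212601) = (4/3)*(-576) + √(-384322) = -768 + I*√384322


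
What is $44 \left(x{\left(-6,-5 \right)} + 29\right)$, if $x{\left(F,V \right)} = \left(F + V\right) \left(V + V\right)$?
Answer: $6116$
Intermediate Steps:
$x{\left(F,V \right)} = 2 V \left(F + V\right)$ ($x{\left(F,V \right)} = \left(F + V\right) 2 V = 2 V \left(F + V\right)$)
$44 \left(x{\left(-6,-5 \right)} + 29\right) = 44 \left(2 \left(-5\right) \left(-6 - 5\right) + 29\right) = 44 \left(2 \left(-5\right) \left(-11\right) + 29\right) = 44 \left(110 + 29\right) = 44 \cdot 139 = 6116$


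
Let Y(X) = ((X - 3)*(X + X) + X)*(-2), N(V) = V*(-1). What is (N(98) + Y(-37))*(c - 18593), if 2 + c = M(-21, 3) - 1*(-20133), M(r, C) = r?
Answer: -9017048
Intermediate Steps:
N(V) = -V
Y(X) = -2*X - 4*X*(-3 + X) (Y(X) = ((-3 + X)*(2*X) + X)*(-2) = (2*X*(-3 + X) + X)*(-2) = (X + 2*X*(-3 + X))*(-2) = -2*X - 4*X*(-3 + X))
c = 20110 (c = -2 + (-21 - 1*(-20133)) = -2 + (-21 + 20133) = -2 + 20112 = 20110)
(N(98) + Y(-37))*(c - 18593) = (-1*98 + 2*(-37)*(5 - 2*(-37)))*(20110 - 18593) = (-98 + 2*(-37)*(5 + 74))*1517 = (-98 + 2*(-37)*79)*1517 = (-98 - 5846)*1517 = -5944*1517 = -9017048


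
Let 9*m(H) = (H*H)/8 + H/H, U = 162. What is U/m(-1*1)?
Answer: 1296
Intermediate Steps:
m(H) = 1/9 + H**2/72 (m(H) = ((H*H)/8 + H/H)/9 = (H**2*(1/8) + 1)/9 = (H**2/8 + 1)/9 = (1 + H**2/8)/9 = 1/9 + H**2/72)
U/m(-1*1) = 162/(1/9 + (-1*1)**2/72) = 162/(1/9 + (1/72)*(-1)**2) = 162/(1/9 + (1/72)*1) = 162/(1/9 + 1/72) = 162/(1/8) = 8*162 = 1296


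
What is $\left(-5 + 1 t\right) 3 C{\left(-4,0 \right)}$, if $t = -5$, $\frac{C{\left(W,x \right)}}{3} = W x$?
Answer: $0$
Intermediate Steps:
$C{\left(W,x \right)} = 3 W x$
$\left(-5 + 1 t\right) 3 C{\left(-4,0 \right)} = \left(-5 + 1 \left(-5\right)\right) 3 \cdot 3 \left(-4\right) 0 = \left(-5 - 5\right) 3 \cdot 0 = \left(-10\right) 3 \cdot 0 = \left(-30\right) 0 = 0$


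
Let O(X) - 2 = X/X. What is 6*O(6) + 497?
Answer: 515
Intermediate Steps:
O(X) = 3 (O(X) = 2 + X/X = 2 + 1 = 3)
6*O(6) + 497 = 6*3 + 497 = 18 + 497 = 515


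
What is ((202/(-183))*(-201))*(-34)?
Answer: -460156/61 ≈ -7543.5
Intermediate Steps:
((202/(-183))*(-201))*(-34) = ((202*(-1/183))*(-201))*(-34) = -202/183*(-201)*(-34) = (13534/61)*(-34) = -460156/61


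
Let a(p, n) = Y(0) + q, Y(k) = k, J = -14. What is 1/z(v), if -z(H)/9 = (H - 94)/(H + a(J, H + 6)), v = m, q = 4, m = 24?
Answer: 2/45 ≈ 0.044444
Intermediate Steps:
v = 24
a(p, n) = 4 (a(p, n) = 0 + 4 = 4)
z(H) = -9*(-94 + H)/(4 + H) (z(H) = -9*(H - 94)/(H + 4) = -9*(-94 + H)/(4 + H))
1/z(v) = 1/(9*(94 - 1*24)/(4 + 24)) = 1/(9*(94 - 24)/28) = 1/(9*(1/28)*70) = 1/(45/2) = 2/45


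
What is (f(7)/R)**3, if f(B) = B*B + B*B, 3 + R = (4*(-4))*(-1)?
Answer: 941192/2197 ≈ 428.40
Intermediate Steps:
R = 13 (R = -3 + (4*(-4))*(-1) = -3 - 16*(-1) = -3 + 16 = 13)
f(B) = 2*B**2 (f(B) = B**2 + B**2 = 2*B**2)
(f(7)/R)**3 = ((2*7**2)/13)**3 = ((2*49)*(1/13))**3 = (98*(1/13))**3 = (98/13)**3 = 941192/2197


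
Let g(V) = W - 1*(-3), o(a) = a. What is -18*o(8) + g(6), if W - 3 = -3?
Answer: -141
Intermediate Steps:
W = 0 (W = 3 - 3 = 0)
g(V) = 3 (g(V) = 0 - 1*(-3) = 0 + 3 = 3)
-18*o(8) + g(6) = -18*8 + 3 = -144 + 3 = -141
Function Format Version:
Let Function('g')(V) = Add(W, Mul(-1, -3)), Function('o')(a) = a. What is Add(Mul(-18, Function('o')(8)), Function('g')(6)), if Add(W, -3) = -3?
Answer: -141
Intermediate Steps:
W = 0 (W = Add(3, -3) = 0)
Function('g')(V) = 3 (Function('g')(V) = Add(0, Mul(-1, -3)) = Add(0, 3) = 3)
Add(Mul(-18, Function('o')(8)), Function('g')(6)) = Add(Mul(-18, 8), 3) = Add(-144, 3) = -141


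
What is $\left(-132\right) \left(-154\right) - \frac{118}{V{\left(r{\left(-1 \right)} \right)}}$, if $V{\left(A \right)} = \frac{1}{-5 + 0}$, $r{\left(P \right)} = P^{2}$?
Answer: $20918$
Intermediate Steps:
$V{\left(A \right)} = - \frac{1}{5}$ ($V{\left(A \right)} = \frac{1}{-5} = - \frac{1}{5}$)
$\left(-132\right) \left(-154\right) - \frac{118}{V{\left(r{\left(-1 \right)} \right)}} = \left(-132\right) \left(-154\right) - \frac{118}{- \frac{1}{5}} = 20328 - -590 = 20328 + 590 = 20918$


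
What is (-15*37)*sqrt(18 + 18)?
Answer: -3330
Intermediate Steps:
(-15*37)*sqrt(18 + 18) = -555*sqrt(36) = -555*6 = -3330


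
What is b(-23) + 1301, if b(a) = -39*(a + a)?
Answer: 3095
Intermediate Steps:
b(a) = -78*a
b(-23) + 1301 = -78*(-23) + 1301 = 1794 + 1301 = 3095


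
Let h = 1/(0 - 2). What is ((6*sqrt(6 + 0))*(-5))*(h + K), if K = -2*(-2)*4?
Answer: -465*sqrt(6) ≈ -1139.0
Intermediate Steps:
K = 16 (K = 4*4 = 16)
h = -1/2 (h = 1/(-2) = -1/2 ≈ -0.50000)
((6*sqrt(6 + 0))*(-5))*(h + K) = ((6*sqrt(6 + 0))*(-5))*(-1/2 + 16) = ((6*sqrt(6))*(-5))*(31/2) = -30*sqrt(6)*(31/2) = -465*sqrt(6)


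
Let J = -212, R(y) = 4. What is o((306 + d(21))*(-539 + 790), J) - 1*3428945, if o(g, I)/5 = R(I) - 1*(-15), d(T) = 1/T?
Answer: -3428850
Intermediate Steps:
o(g, I) = 95 (o(g, I) = 5*(4 - 1*(-15)) = 5*(4 + 15) = 5*19 = 95)
o((306 + d(21))*(-539 + 790), J) - 1*3428945 = 95 - 1*3428945 = 95 - 3428945 = -3428850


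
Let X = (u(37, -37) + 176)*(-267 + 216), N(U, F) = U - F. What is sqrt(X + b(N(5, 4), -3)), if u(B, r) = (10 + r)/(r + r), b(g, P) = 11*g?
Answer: I*sqrt(49194238)/74 ≈ 94.782*I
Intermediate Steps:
u(B, r) = (10 + r)/(2*r) (u(B, r) = (10 + r)/((2*r)) = (10 + r)*(1/(2*r)) = (10 + r)/(2*r))
X = -665601/74 (X = ((1/2)*(10 - 37)/(-37) + 176)*(-267 + 216) = ((1/2)*(-1/37)*(-27) + 176)*(-51) = (27/74 + 176)*(-51) = (13051/74)*(-51) = -665601/74 ≈ -8994.6)
sqrt(X + b(N(5, 4), -3)) = sqrt(-665601/74 + 11*(5 - 1*4)) = sqrt(-665601/74 + 11*(5 - 4)) = sqrt(-665601/74 + 11*1) = sqrt(-665601/74 + 11) = sqrt(-664787/74) = I*sqrt(49194238)/74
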